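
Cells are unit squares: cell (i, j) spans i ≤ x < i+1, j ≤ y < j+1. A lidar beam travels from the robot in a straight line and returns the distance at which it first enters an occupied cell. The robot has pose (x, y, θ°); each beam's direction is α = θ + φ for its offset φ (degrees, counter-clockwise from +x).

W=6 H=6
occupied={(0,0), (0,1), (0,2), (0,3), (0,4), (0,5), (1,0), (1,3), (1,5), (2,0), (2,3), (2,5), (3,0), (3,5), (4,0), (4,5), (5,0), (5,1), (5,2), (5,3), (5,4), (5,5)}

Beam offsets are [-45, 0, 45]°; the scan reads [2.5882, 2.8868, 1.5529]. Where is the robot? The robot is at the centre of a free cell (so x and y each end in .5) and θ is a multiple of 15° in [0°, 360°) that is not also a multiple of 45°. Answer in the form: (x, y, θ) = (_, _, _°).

Candidates: 14 free-cell centres × 16 headings = 224 poses. Raycast each; keep the one whose scan matches to 4 dp.
  (3.5, 3.5, 285°): beam 1 = 2.8868 ≠ 2.5882 ✗
  (3.5, 4.5, 60°): beam 1 = 1.5529 ≠ 2.5882 ✗
  (4.5, 1.5, 240°): beam 1 = 1.9319 ≠ 2.5882 ✗
  (1.5, 2.5, 120°): beam 1 = 0.5176 ≠ 2.5882 ✗
  (1.5, 4.5, 30°): beam 1 = 3.6235 ≠ 2.5882 ✗
  …
  (3.5, 3.5, 300°): r_1=2.5882, r_2=2.8868, r_3=1.5529 — all match ✓
Unique over the lattice → pose = (3.5, 3.5, 300°).

(x, y, θ) = (3.5, 3.5, 300°)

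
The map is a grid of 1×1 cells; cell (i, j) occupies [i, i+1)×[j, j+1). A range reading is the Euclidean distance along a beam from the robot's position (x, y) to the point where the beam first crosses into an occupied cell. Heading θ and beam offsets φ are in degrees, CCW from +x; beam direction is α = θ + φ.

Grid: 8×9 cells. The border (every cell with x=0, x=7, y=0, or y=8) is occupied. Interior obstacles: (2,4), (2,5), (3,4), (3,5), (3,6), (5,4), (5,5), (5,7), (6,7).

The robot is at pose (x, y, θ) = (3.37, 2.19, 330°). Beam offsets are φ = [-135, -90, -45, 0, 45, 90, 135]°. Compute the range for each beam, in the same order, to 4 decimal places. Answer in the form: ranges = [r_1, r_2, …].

ranges = [2.4536, 1.3741, 1.2320, 2.3800, 3.7581, 3.2600, 1.8738]

beam 1: φ=-135°, α=195°
  d=(-0.9659,-0.2588)  start (3,2)  tX=0.3831 tY=0.7341  stride 1/|dx|=1.0353 1/|dy|=3.8637
    cross x-line → (2,2), t=0.3831
    cross y-line → (2,1), t=0.7341
    cross x-line → (1,1), t=1.4183
    cross x-line → (0,1), t=2.4536 (wall)
  → r_1 = 2.4536
beam 2: φ=-90°, α=240°
  d=(-0.5000,-0.8660)  start (3,2)  tX=0.7400 tY=0.2194  stride 1/|dx|=2.0000 1/|dy|=1.1547
    cross y-line → (3,1), t=0.2194
    cross x-line → (2,1), t=0.7400
    cross y-line → (2,0), t=1.3741 (wall)
  → r_2 = 1.3741
beam 3: φ=-45°, α=285°
  d=(0.2588,-0.9659)  start (3,2)  tX=2.4341 tY=0.1967  stride 1/|dx|=3.8637 1/|dy|=1.0353
    cross y-line → (3,1), t=0.1967
    cross y-line → (3,0), t=1.2320 (wall)
  → r_3 = 1.2320
beam 4: φ=0°, α=330°
  d=(0.8660,-0.5000)  start (3,2)  tX=0.7275 tY=0.3800  stride 1/|dx|=1.1547 1/|dy|=2.0000
    cross y-line → (3,1), t=0.3800
    cross x-line → (4,1), t=0.7275
    cross x-line → (5,1), t=1.8822
    cross y-line → (5,0), t=2.3800 (wall)
  → r_4 = 2.3800
beam 5: φ=45°, α=15°
  d=(0.9659,0.2588)  start (3,2)  tX=0.6522 tY=3.1296  stride 1/|dx|=1.0353 1/|dy|=3.8637
    cross x-line → (4,2), t=0.6522
    cross x-line → (5,2), t=1.6875
    cross x-line → (6,2), t=2.7228
    cross y-line → (6,3), t=3.1296
    cross x-line → (7,3), t=3.7581 (wall)
  → r_5 = 3.7581
beam 6: φ=90°, α=60°
  d=(0.5000,0.8660)  start (3,2)  tX=1.2600 tY=0.9353  stride 1/|dx|=2.0000 1/|dy|=1.1547
    cross y-line → (3,3), t=0.9353
    cross x-line → (4,3), t=1.2600
    cross y-line → (4,4), t=2.0900
    cross y-line → (4,5), t=3.2447
    cross x-line → (5,5), t=3.2600 (wall)
  → r_6 = 3.2600
beam 7: φ=135°, α=105°
  d=(-0.2588,0.9659)  start (3,2)  tX=1.4296 tY=0.8386  stride 1/|dx|=3.8637 1/|dy|=1.0353
    cross y-line → (3,3), t=0.8386
    cross x-line → (2,3), t=1.4296
    cross y-line → (2,4), t=1.8738 (wall)
  → r_7 = 1.8738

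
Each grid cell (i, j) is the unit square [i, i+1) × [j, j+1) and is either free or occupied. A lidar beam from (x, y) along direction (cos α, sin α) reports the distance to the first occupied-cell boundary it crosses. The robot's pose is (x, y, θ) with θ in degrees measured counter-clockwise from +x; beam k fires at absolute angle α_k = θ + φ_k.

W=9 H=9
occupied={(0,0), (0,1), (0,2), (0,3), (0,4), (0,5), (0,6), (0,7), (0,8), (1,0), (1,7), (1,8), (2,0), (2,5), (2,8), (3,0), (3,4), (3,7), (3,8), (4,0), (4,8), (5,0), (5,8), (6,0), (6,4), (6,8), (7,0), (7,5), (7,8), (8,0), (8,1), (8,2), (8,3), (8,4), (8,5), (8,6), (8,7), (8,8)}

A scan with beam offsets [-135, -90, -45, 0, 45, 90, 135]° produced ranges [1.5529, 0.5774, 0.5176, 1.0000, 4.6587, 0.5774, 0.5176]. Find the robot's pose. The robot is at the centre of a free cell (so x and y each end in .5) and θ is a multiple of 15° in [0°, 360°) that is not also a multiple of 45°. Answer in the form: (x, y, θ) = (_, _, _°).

The pose lattice has 43·16 = 688 candidates. Test each by forward raycasting.
  (6.5, 1.5, 150°): beam 2 = 3.0000 ≠ 0.5774 ✗
  (6.5, 3.5, 150°): beam 4 = 2.8868 ≠ 1.0000 ✗
  (3.5, 1.5, 345°): beam 1 = 1.0000 ≠ 1.5529 ✗
  …
  (1.5, 5.5, 240°): r_1=1.5529, r_2=0.5774, r_3=0.5176, r_4=1.0000, r_5=4.6587, r_6=0.5774, r_7=0.5176 — all match ✓
Only this pose fits every beam.

(x, y, θ) = (1.5, 5.5, 240°)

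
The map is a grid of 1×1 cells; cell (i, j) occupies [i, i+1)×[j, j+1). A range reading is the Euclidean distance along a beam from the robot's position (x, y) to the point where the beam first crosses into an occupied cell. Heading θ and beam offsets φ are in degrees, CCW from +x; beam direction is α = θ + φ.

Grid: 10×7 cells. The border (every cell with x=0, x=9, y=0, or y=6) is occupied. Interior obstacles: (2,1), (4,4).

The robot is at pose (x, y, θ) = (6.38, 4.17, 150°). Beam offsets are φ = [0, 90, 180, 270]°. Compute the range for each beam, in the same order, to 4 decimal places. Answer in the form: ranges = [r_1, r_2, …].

beam 1: φ=0°, α=150°
  dir = (cos 150°, sin 150°) = (-0.8660, 0.5000); from cell (6,4)
  next x-line at t=0.4388, next y-line at t=1.6600; Δt_x=1.1547, Δt_y=2.0000
    x: enter (5,4) at t=0.4388
    x: enter (4,4) at t=1.5935 ← occupied
  → r_1 = 1.5935
beam 2: φ=90°, α=240°
  dir = (cos 240°, sin 240°) = (-0.5000, -0.8660); from cell (6,4)
  next x-line at t=0.7600, next y-line at t=0.1963; Δt_x=2.0000, Δt_y=1.1547
    y: enter (6,3) at t=0.1963
    x: enter (5,3) at t=0.7600
    y: enter (5,2) at t=1.3510
    y: enter (5,1) at t=2.5057
    x: enter (4,1) at t=2.7600
    y: enter (4,0) at t=3.6604 ← occupied
  → r_2 = 3.6604
beam 3: φ=180°, α=330°
  dir = (cos 330°, sin 330°) = (0.8660, -0.5000); from cell (6,4)
  next x-line at t=0.7159, next y-line at t=0.3400; Δt_x=1.1547, Δt_y=2.0000
    y: enter (6,3) at t=0.3400
    x: enter (7,3) at t=0.7159
    x: enter (8,3) at t=1.8706
    y: enter (8,2) at t=2.3400
    x: enter (9,2) at t=3.0253 ← occupied
  → r_3 = 3.0253
beam 4: φ=270°, α=60°
  dir = (cos 60°, sin 60°) = (0.5000, 0.8660); from cell (6,4)
  next x-line at t=1.2400, next y-line at t=0.9584; Δt_x=2.0000, Δt_y=1.1547
    y: enter (6,5) at t=0.9584
    x: enter (7,5) at t=1.2400
    y: enter (7,6) at t=2.1131 ← occupied
  → r_4 = 2.1131

ranges = [1.5935, 3.6604, 3.0253, 2.1131]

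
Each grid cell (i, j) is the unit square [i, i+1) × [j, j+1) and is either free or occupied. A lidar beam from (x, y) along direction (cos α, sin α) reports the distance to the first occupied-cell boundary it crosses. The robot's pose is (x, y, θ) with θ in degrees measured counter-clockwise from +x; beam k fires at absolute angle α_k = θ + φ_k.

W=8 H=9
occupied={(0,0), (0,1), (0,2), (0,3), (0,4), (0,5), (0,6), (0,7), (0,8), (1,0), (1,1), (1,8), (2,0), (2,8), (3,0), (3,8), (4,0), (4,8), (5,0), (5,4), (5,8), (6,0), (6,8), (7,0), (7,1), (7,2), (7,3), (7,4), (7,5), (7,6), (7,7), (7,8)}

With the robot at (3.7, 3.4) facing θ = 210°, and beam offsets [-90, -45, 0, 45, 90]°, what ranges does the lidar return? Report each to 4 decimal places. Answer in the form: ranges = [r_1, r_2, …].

beam 1: φ=-90°, α=120°
  cosα=-0.5000 sinα=0.8660 | (3,3) | tMaxX 1.4000 tMaxY 0.6928 | tΔX 2.0000 tΔY 1.1547
    t=0.6928 [y] (3,4)
    t=1.4000 [x] (2,4)
    t=1.8475 [y] (2,5)
    t=3.0022 [y] (2,6)
    t=3.4000 [x] (1,6)
    t=4.1569 [y] (1,7)
    t=5.3116 [y] (1,8) — stop
  → r_1 = 5.3116
beam 2: φ=-45°, α=165°
  cosα=-0.9659 sinα=0.2588 | (3,3) | tMaxX 0.7247 tMaxY 2.3182 | tΔX 1.0353 tΔY 3.8637
    t=0.7247 [x] (2,3)
    t=1.7600 [x] (1,3)
    t=2.3182 [y] (1,4)
    t=2.7952 [x] (0,4) — stop
  → r_2 = 2.7952
beam 3: φ=0°, α=210°
  cosα=-0.8660 sinα=-0.5000 | (3,3) | tMaxX 0.8083 tMaxY 0.8000 | tΔX 1.1547 tΔY 2.0000
    t=0.8000 [y] (3,2)
    t=0.8083 [x] (2,2)
    t=1.9630 [x] (1,2)
    t=2.8000 [y] (1,1) — stop
  → r_3 = 2.8000
beam 4: φ=45°, α=255°
  cosα=-0.2588 sinα=-0.9659 | (3,3) | tMaxX 2.7046 tMaxY 0.4141 | tΔX 3.8637 tΔY 1.0353
    t=0.4141 [y] (3,2)
    t=1.4494 [y] (3,1)
    t=2.4847 [y] (3,0) — stop
  → r_4 = 2.4847
beam 5: φ=90°, α=300°
  cosα=0.5000 sinα=-0.8660 | (3,3) | tMaxX 0.6000 tMaxY 0.4619 | tΔX 2.0000 tΔY 1.1547
    t=0.4619 [y] (3,2)
    t=0.6000 [x] (4,2)
    t=1.6166 [y] (4,1)
    t=2.6000 [x] (5,1)
    t=2.7713 [y] (5,0) — stop
  → r_5 = 2.7713

ranges = [5.3116, 2.7952, 2.8000, 2.4847, 2.7713]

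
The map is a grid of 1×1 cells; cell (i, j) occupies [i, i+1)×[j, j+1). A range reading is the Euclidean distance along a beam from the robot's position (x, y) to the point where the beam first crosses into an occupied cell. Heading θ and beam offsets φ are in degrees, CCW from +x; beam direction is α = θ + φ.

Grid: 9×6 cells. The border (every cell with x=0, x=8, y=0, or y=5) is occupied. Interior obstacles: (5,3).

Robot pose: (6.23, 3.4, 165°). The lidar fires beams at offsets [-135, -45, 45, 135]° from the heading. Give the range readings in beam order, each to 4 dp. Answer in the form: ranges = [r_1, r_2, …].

ranges = [2.0438, 0.4600, 0.2656, 2.7713]

beam 1: φ=-135°, α=30°
  dir = (cos 30°, sin 30°) = (0.8660, 0.5000); from cell (6,3)
  next x-line at t=0.8891, next y-line at t=1.2000; Δt_x=1.1547, Δt_y=2.0000
    x: enter (7,3) at t=0.8891
    y: enter (7,4) at t=1.2000
    x: enter (8,4) at t=2.0438 ← occupied
  → r_1 = 2.0438
beam 2: φ=-45°, α=120°
  dir = (cos 120°, sin 120°) = (-0.5000, 0.8660); from cell (6,3)
  next x-line at t=0.4600, next y-line at t=0.6928; Δt_x=2.0000, Δt_y=1.1547
    x: enter (5,3) at t=0.4600 ← occupied
  → r_2 = 0.4600
beam 3: φ=45°, α=210°
  dir = (cos 210°, sin 210°) = (-0.8660, -0.5000); from cell (6,3)
  next x-line at t=0.2656, next y-line at t=0.8000; Δt_x=1.1547, Δt_y=2.0000
    x: enter (5,3) at t=0.2656 ← occupied
  → r_3 = 0.2656
beam 4: φ=135°, α=300°
  dir = (cos 300°, sin 300°) = (0.5000, -0.8660); from cell (6,3)
  next x-line at t=1.5400, next y-line at t=0.4619; Δt_x=2.0000, Δt_y=1.1547
    y: enter (6,2) at t=0.4619
    x: enter (7,2) at t=1.5400
    y: enter (7,1) at t=1.6166
    y: enter (7,0) at t=2.7713 ← occupied
  → r_4 = 2.7713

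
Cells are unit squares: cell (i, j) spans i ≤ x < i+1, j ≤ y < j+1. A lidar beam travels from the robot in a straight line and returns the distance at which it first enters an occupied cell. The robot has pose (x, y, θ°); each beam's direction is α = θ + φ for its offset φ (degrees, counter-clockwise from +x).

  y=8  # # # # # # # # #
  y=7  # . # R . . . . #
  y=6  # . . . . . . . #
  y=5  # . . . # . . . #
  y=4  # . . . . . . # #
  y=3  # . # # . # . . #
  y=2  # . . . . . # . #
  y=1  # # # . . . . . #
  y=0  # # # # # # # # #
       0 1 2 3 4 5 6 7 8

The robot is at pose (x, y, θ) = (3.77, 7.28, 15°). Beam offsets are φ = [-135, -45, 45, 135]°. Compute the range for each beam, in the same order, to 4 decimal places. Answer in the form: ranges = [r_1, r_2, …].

ranges = [5.5400, 4.5600, 0.8314, 0.8891]

beam 1: φ=-135°, α=240°
  cosα=-0.5000 sinα=-0.8660 | (3,7) | tMaxX 1.5400 tMaxY 0.3233 | tΔX 2.0000 tΔY 1.1547
    t=0.3233 [y] (3,6)
    t=1.4780 [y] (3,5)
    t=1.5400 [x] (2,5)
    t=2.6327 [y] (2,4)
    t=3.5400 [x] (1,4)
    t=3.7874 [y] (1,3)
    t=4.9421 [y] (1,2)
    t=5.5400 [x] (0,2) — stop
  → r_1 = 5.5400
beam 2: φ=-45°, α=330°
  cosα=0.8660 sinα=-0.5000 | (3,7) | tMaxX 0.2656 tMaxY 0.5600 | tΔX 1.1547 tΔY 2.0000
    t=0.2656 [x] (4,7)
    t=0.5600 [y] (4,6)
    t=1.4203 [x] (5,6)
    t=2.5600 [y] (5,5)
    t=2.5750 [x] (6,5)
    t=3.7297 [x] (7,5)
    t=4.5600 [y] (7,4) — stop
  → r_2 = 4.5600
beam 3: φ=45°, α=60°
  cosα=0.5000 sinα=0.8660 | (3,7) | tMaxX 0.4600 tMaxY 0.8314 | tΔX 2.0000 tΔY 1.1547
    t=0.4600 [x] (4,7)
    t=0.8314 [y] (4,8) — stop
  → r_3 = 0.8314
beam 4: φ=135°, α=150°
  cosα=-0.8660 sinα=0.5000 | (3,7) | tMaxX 0.8891 tMaxY 1.4400 | tΔX 1.1547 tΔY 2.0000
    t=0.8891 [x] (2,7) — stop
  → r_4 = 0.8891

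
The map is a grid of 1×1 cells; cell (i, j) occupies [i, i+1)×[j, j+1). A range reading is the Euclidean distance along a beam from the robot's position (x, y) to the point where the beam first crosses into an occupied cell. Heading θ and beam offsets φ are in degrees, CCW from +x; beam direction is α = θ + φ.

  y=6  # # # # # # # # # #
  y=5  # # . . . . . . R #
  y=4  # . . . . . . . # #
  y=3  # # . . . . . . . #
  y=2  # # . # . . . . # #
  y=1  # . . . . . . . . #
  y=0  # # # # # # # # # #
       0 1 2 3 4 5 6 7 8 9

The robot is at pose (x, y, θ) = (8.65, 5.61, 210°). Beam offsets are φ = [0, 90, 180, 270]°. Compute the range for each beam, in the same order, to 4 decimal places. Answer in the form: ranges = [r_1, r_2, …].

ranges = [5.3694, 0.7000, 0.4041, 0.4503]

beam 1: φ=0°, α=210°
  cosα=-0.8660 sinα=-0.5000 | (8,5) | tMaxX 0.7506 tMaxY 1.2200 | tΔX 1.1547 tΔY 2.0000
    t=0.7506 [x] (7,5)
    t=1.2200 [y] (7,4)
    t=1.9053 [x] (6,4)
    t=3.0600 [x] (5,4)
    t=3.2200 [y] (5,3)
    t=4.2147 [x] (4,3)
    t=5.2200 [y] (4,2)
    t=5.3694 [x] (3,2) — stop
  → r_1 = 5.3694
beam 2: φ=90°, α=300°
  cosα=0.5000 sinα=-0.8660 | (8,5) | tMaxX 0.7000 tMaxY 0.7044 | tΔX 2.0000 tΔY 1.1547
    t=0.7000 [x] (9,5) — stop
  → r_2 = 0.7000
beam 3: φ=180°, α=30°
  cosα=0.8660 sinα=0.5000 | (8,5) | tMaxX 0.4041 tMaxY 0.7800 | tΔX 1.1547 tΔY 2.0000
    t=0.4041 [x] (9,5) — stop
  → r_3 = 0.4041
beam 4: φ=270°, α=120°
  cosα=-0.5000 sinα=0.8660 | (8,5) | tMaxX 1.3000 tMaxY 0.4503 | tΔX 2.0000 tΔY 1.1547
    t=0.4503 [y] (8,6) — stop
  → r_4 = 0.4503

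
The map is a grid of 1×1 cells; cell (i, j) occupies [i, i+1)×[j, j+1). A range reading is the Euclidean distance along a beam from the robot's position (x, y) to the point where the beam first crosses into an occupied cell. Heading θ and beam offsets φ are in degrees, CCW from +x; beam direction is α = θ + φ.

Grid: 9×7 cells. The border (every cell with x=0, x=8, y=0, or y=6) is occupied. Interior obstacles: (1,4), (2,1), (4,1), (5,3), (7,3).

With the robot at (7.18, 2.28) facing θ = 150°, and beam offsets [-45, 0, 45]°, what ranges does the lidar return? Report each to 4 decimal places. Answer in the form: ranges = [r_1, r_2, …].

beam 1: φ=-45°, α=105°
  cosα=-0.2588 sinα=0.9659 | (7,2) | tMaxX 0.6955 tMaxY 0.7454 | tΔX 3.8637 tΔY 1.0353
    t=0.6955 [x] (6,2)
    t=0.7454 [y] (6,3)
    t=1.7807 [y] (6,4)
    t=2.8160 [y] (6,5)
    t=3.8512 [y] (6,6) — stop
  → r_1 = 3.8512
beam 2: φ=0°, α=150°
  cosα=-0.8660 sinα=0.5000 | (7,2) | tMaxX 0.2078 tMaxY 1.4400 | tΔX 1.1547 tΔY 2.0000
    t=0.2078 [x] (6,2)
    t=1.3625 [x] (5,2)
    t=1.4400 [y] (5,3) — stop
  → r_2 = 1.4400
beam 3: φ=45°, α=195°
  cosα=-0.9659 sinα=-0.2588 | (7,2) | tMaxX 0.1863 tMaxY 1.0818 | tΔX 1.0353 tΔY 3.8637
    t=0.1863 [x] (6,2)
    t=1.0818 [y] (6,1)
    t=1.2216 [x] (5,1)
    t=2.2569 [x] (4,1) — stop
  → r_3 = 2.2569

ranges = [3.8512, 1.4400, 2.2569]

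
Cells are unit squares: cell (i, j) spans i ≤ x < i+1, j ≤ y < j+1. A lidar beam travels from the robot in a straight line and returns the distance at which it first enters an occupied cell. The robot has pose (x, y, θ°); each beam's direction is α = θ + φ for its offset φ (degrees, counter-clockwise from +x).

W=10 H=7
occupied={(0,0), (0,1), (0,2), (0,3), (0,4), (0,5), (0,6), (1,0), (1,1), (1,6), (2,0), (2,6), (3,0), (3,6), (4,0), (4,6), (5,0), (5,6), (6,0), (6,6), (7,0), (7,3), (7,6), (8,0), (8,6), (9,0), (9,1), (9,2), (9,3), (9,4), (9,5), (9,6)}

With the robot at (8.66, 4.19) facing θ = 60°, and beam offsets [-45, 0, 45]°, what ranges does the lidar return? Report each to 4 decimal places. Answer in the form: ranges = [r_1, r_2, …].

beam 1: φ=-45°, α=15°
  direction (0.9659, 0.2588); cell (8,4); t to first gridline: x 0.3520, y 3.1296 (then +1.0353 / +3.8637)
    (9,4) via x @ 0.3520  # hit
  → r_1 = 0.3520
beam 2: φ=0°, α=60°
  direction (0.5000, 0.8660); cell (8,4); t to first gridline: x 0.6800, y 0.9353 (then +2.0000 / +1.1547)
    (9,4) via x @ 0.6800  # hit
  → r_2 = 0.6800
beam 3: φ=45°, α=105°
  direction (-0.2588, 0.9659); cell (8,4); t to first gridline: x 2.5500, y 0.8386 (then +3.8637 / +1.0353)
    (8,5) via y @ 0.8386
    (8,6) via y @ 1.8738  # hit
  → r_3 = 1.8738

ranges = [0.3520, 0.6800, 1.8738]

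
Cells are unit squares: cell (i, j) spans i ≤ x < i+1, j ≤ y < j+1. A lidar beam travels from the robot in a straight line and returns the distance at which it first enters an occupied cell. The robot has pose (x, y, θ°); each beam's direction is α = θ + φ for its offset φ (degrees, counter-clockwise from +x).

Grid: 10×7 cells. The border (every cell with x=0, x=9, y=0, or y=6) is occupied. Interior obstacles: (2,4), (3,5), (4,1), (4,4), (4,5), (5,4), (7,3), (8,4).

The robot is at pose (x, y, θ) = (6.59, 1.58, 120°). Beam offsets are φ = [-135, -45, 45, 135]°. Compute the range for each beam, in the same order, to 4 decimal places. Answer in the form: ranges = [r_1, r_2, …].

ranges = [2.2409, 1.5841, 5.7872, 0.6005]

beam 1: φ=-135°, α=345°
  direction (0.9659, -0.2588); cell (6,1); t to first gridline: x 0.4245, y 2.2409 (then +1.0353 / +3.8637)
    (7,1) via x @ 0.4245
    (8,1) via x @ 1.4597
    (8,0) via y @ 2.2409  # hit
  → r_1 = 2.2409
beam 2: φ=-45°, α=75°
  direction (0.2588, 0.9659); cell (6,1); t to first gridline: x 1.5841, y 0.4348 (then +3.8637 / +1.0353)
    (6,2) via y @ 0.4348
    (6,3) via y @ 1.4701
    (7,3) via x @ 1.5841  # hit
  → r_2 = 1.5841
beam 3: φ=45°, α=165°
  direction (-0.9659, 0.2588); cell (6,1); t to first gridline: x 0.6108, y 1.6228 (then +1.0353 / +3.8637)
    (5,1) via x @ 0.6108
    (5,2) via y @ 1.6228
    (4,2) via x @ 1.6461
    (3,2) via x @ 2.6814
    (2,2) via x @ 3.7166
    (1,2) via x @ 4.7519
    (1,3) via y @ 5.4865
    (0,3) via x @ 5.7872  # hit
  → r_3 = 5.7872
beam 4: φ=135°, α=255°
  direction (-0.2588, -0.9659); cell (6,1); t to first gridline: x 2.2796, y 0.6005 (then +3.8637 / +1.0353)
    (6,0) via y @ 0.6005  # hit
  → r_4 = 0.6005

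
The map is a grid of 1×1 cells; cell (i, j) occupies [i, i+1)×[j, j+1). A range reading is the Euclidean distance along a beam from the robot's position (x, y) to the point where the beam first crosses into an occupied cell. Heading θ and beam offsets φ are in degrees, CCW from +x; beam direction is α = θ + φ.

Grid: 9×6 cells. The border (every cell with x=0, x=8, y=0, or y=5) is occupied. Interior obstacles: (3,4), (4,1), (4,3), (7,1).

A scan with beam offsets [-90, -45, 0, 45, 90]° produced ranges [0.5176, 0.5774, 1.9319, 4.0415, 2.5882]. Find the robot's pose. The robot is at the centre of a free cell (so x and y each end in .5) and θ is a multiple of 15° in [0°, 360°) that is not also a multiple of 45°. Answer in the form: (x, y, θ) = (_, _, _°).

Enumerate (i+0.5, j+0.5, θ) over the 24 free cells and 16 admissible headings. For each, cast all 5 beams and compare to the given ranges.
  (2.5, 2.5, 120°): beam 1 = 1.7321 ≠ 0.5176 ✗
  (5.5, 1.5, 240°): beam 1 = 0.5774 ≠ 0.5176 ✗
  (3.5, 3.5, 30°): beam 1 = 1.7321 ≠ 0.5176 ✗
  …
  (3.5, 1.5, 75°): r_1=0.5176, r_2=0.5774, r_3=1.9319, r_4=4.0415, r_5=2.5882 — all match ✓
Only this pose fits every beam.

(x, y, θ) = (3.5, 1.5, 75°)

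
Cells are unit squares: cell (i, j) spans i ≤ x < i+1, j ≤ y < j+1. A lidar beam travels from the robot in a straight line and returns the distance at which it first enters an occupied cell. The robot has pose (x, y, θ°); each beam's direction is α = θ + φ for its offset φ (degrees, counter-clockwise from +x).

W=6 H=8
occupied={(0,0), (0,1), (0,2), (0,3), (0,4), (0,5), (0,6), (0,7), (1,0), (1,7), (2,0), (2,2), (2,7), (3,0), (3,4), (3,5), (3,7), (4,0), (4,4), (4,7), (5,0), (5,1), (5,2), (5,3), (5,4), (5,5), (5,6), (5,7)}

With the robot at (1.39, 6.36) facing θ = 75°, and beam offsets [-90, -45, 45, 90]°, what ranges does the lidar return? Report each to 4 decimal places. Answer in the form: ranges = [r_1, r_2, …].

ranges = [1.6668, 1.2800, 0.7390, 0.4038]

beam 1: φ=-90°, α=345°
  direction (0.9659, -0.2588); cell (1,6); t to first gridline: x 0.6315, y 1.3909 (then +1.0353 / +3.8637)
    (2,6) via x @ 0.6315
    (2,5) via y @ 1.3909
    (3,5) via x @ 1.6668  # hit
  → r_1 = 1.6668
beam 2: φ=-45°, α=30°
  direction (0.8660, 0.5000); cell (1,6); t to first gridline: x 0.7044, y 1.2800 (then +1.1547 / +2.0000)
    (2,6) via x @ 0.7044
    (2,7) via y @ 1.2800  # hit
  → r_2 = 1.2800
beam 3: φ=45°, α=120°
  direction (-0.5000, 0.8660); cell (1,6); t to first gridline: x 0.7800, y 0.7390 (then +2.0000 / +1.1547)
    (1,7) via y @ 0.7390  # hit
  → r_3 = 0.7390
beam 4: φ=90°, α=165°
  direction (-0.9659, 0.2588); cell (1,6); t to first gridline: x 0.4038, y 2.4728 (then +1.0353 / +3.8637)
    (0,6) via x @ 0.4038  # hit
  → r_4 = 0.4038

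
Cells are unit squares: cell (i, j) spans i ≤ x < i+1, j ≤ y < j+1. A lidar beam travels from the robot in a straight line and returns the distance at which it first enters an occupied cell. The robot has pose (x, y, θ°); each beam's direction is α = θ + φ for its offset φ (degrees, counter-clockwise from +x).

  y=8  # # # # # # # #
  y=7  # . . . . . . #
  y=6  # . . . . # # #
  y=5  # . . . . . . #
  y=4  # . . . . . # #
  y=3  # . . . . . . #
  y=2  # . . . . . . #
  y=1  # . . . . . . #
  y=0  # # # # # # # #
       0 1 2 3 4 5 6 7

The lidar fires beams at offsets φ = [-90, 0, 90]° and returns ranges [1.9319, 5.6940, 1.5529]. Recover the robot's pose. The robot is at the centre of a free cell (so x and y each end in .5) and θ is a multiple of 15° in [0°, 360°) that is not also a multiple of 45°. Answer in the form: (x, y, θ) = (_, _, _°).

(x, y, θ) = (1.5, 6.5, 345°)

Candidates: 39 free-cell centres × 16 headings = 624 poses. Raycast each; keep the one whose scan matches to 4 dp.
  (5.5, 5.5, 165°): beam 1 = 0.5176 ≠ 1.9319 ✗
  (6.5, 2.5, 75°): beam 1 = 0.5176 ≠ 1.9319 ✗
  (4.5, 3.5, 105°): beam 2 = 4.6587 ≠ 5.6940 ✗
  …
  (1.5, 6.5, 345°): r_1=1.9319, r_2=5.6940, r_3=1.5529 — all match ✓
No second candidate reproduces the full scan.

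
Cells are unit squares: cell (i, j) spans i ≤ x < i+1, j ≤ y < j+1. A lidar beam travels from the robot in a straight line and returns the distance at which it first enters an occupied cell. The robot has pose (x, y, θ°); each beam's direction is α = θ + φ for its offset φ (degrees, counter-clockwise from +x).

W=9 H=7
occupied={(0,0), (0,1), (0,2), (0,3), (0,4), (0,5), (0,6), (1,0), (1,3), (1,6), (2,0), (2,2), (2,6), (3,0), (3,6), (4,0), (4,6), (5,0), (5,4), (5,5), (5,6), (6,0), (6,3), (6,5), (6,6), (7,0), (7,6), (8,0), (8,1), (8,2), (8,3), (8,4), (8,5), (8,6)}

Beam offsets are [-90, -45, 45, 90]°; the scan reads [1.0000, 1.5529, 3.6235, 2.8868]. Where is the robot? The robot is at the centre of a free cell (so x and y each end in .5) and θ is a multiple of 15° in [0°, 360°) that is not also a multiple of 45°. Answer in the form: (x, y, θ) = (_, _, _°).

(x, y, θ) = (2.5, 4.5, 300°)

Candidates: 29 free-cell centres × 16 headings = 464 poses. Raycast each; keep the one whose scan matches to 4 dp.
  (2.5, 1.5, 15°): beam 1 = 0.5176 ≠ 1.0000 ✗
  (3.5, 4.5, 195°): beam 1 = 1.5529 ≠ 1.0000 ✗
  (6.5, 4.5, 120°): beam 1 = 1.7321 ≠ 1.0000 ✗
  (5.5, 1.5, 210°): beam 1 = 5.1962 ≠ 1.0000 ✗
  …
  (2.5, 4.5, 300°): r_1=1.0000, r_2=1.5529, r_3=3.6235, r_4=2.8868 — all match ✓
Unique over the lattice → pose = (2.5, 4.5, 300°).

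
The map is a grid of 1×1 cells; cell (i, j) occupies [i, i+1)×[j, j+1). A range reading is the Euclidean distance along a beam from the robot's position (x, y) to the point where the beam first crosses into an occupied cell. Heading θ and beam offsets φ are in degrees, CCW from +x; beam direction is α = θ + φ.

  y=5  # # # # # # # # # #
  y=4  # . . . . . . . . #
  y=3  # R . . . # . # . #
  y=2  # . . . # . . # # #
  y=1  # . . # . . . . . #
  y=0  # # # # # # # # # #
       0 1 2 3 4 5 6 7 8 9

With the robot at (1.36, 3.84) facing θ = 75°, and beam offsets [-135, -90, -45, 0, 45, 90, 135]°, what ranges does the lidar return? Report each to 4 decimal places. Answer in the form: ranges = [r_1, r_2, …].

beam 1: φ=-135°, α=300°
  cosα=0.5000 sinα=-0.8660 | (1,3) | tMaxX 1.2800 tMaxY 0.9699 | tΔX 2.0000 tΔY 1.1547
    t=0.9699 [y] (1,2)
    t=1.2800 [x] (2,2)
    t=2.1246 [y] (2,1)
    t=3.2793 [y] (2,0) — stop
  → r_1 = 3.2793
beam 2: φ=-90°, α=345°
  cosα=0.9659 sinα=-0.2588 | (1,3) | tMaxX 0.6626 tMaxY 3.2455 | tΔX 1.0353 tΔY 3.8637
    t=0.6626 [x] (2,3)
    t=1.6979 [x] (3,3)
    t=2.7331 [x] (4,3)
    t=3.2455 [y] (4,2) — stop
  → r_2 = 3.2455
beam 3: φ=-45°, α=30°
  cosα=0.8660 sinα=0.5000 | (1,3) | tMaxX 0.7390 tMaxY 0.3200 | tΔX 1.1547 tΔY 2.0000
    t=0.3200 [y] (1,4)
    t=0.7390 [x] (2,4)
    t=1.8937 [x] (3,4)
    t=2.3200 [y] (3,5) — stop
  → r_3 = 2.3200
beam 4: φ=0°, α=75°
  cosα=0.2588 sinα=0.9659 | (1,3) | tMaxX 2.4728 tMaxY 0.1656 | tΔX 3.8637 tΔY 1.0353
    t=0.1656 [y] (1,4)
    t=1.2009 [y] (1,5) — stop
  → r_4 = 1.2009
beam 5: φ=45°, α=120°
  cosα=-0.5000 sinα=0.8660 | (1,3) | tMaxX 0.7200 tMaxY 0.1848 | tΔX 2.0000 tΔY 1.1547
    t=0.1848 [y] (1,4)
    t=0.7200 [x] (0,4) — stop
  → r_5 = 0.7200
beam 6: φ=90°, α=165°
  cosα=-0.9659 sinα=0.2588 | (1,3) | tMaxX 0.3727 tMaxY 0.6182 | tΔX 1.0353 tΔY 3.8637
    t=0.3727 [x] (0,3) — stop
  → r_6 = 0.3727
beam 7: φ=135°, α=210°
  cosα=-0.8660 sinα=-0.5000 | (1,3) | tMaxX 0.4157 tMaxY 1.6800 | tΔX 1.1547 tΔY 2.0000
    t=0.4157 [x] (0,3) — stop
  → r_7 = 0.4157

ranges = [3.2793, 3.2455, 2.3200, 1.2009, 0.7200, 0.3727, 0.4157]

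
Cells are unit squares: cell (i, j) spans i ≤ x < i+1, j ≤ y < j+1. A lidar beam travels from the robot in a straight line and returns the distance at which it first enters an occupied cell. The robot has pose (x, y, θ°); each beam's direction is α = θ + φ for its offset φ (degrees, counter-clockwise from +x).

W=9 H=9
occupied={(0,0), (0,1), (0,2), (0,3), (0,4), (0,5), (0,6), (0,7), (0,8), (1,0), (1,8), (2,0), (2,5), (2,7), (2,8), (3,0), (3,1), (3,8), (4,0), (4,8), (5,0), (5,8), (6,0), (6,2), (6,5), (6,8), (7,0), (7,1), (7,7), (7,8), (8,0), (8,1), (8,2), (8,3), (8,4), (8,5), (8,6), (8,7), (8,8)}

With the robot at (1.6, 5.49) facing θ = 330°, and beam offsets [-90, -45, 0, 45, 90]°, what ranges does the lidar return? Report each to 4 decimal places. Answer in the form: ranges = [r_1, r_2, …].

beam 1: φ=-90°, α=240°
  direction (-0.5000, -0.8660); cell (1,5); t to first gridline: x 1.2000, y 0.5658 (then +2.0000 / +1.1547)
    (1,4) via y @ 0.5658
    (0,4) via x @ 1.2000  # hit
  → r_1 = 1.2000
beam 2: φ=-45°, α=285°
  direction (0.2588, -0.9659); cell (1,5); t to first gridline: x 1.5455, y 0.5073 (then +3.8637 / +1.0353)
    (1,4) via y @ 0.5073
    (1,3) via y @ 1.5426
    (2,3) via x @ 1.5455
    (2,2) via y @ 2.5778
    (2,1) via y @ 3.6131
    (2,0) via y @ 4.6484  # hit
  → r_2 = 4.6484
beam 3: φ=0°, α=330°
  direction (0.8660, -0.5000); cell (1,5); t to first gridline: x 0.4619, y 0.9800 (then +1.1547 / +2.0000)
    (2,5) via x @ 0.4619  # hit
  → r_3 = 0.4619
beam 4: φ=45°, α=15°
  direction (0.9659, 0.2588); cell (1,5); t to first gridline: x 0.4141, y 1.9705 (then +1.0353 / +3.8637)
    (2,5) via x @ 0.4141  # hit
  → r_4 = 0.4141
beam 5: φ=90°, α=60°
  direction (0.5000, 0.8660); cell (1,5); t to first gridline: x 0.8000, y 0.5889 (then +2.0000 / +1.1547)
    (1,6) via y @ 0.5889
    (2,6) via x @ 0.8000
    (2,7) via y @ 1.7436  # hit
  → r_5 = 1.7436

ranges = [1.2000, 4.6484, 0.4619, 0.4141, 1.7436]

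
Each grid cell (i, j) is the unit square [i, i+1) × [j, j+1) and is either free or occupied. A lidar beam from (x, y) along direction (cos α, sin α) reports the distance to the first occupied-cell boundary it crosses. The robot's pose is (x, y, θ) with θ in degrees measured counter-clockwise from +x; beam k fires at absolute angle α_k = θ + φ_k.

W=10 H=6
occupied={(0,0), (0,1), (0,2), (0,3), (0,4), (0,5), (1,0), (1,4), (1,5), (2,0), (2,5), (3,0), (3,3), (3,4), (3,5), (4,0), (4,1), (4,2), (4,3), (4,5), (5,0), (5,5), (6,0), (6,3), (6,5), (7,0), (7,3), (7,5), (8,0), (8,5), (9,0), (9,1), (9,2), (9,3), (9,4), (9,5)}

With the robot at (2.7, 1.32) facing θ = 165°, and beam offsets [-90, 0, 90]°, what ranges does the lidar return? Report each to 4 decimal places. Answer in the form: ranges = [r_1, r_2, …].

beam 1: φ=-90°, α=75°
  direction (0.2588, 0.9659); cell (2,1); t to first gridline: x 1.1591, y 0.7040 (then +3.8637 / +1.0353)
    (2,2) via y @ 0.7040
    (3,2) via x @ 1.1591
    (3,3) via y @ 1.7393  # hit
  → r_1 = 1.7393
beam 2: φ=0°, α=165°
  direction (-0.9659, 0.2588); cell (2,1); t to first gridline: x 0.7247, y 2.6273 (then +1.0353 / +3.8637)
    (1,1) via x @ 0.7247
    (0,1) via x @ 1.7600  # hit
  → r_2 = 1.7600
beam 3: φ=90°, α=255°
  direction (-0.2588, -0.9659); cell (2,1); t to first gridline: x 2.7046, y 0.3313 (then +3.8637 / +1.0353)
    (2,0) via y @ 0.3313  # hit
  → r_3 = 0.3313

ranges = [1.7393, 1.7600, 0.3313]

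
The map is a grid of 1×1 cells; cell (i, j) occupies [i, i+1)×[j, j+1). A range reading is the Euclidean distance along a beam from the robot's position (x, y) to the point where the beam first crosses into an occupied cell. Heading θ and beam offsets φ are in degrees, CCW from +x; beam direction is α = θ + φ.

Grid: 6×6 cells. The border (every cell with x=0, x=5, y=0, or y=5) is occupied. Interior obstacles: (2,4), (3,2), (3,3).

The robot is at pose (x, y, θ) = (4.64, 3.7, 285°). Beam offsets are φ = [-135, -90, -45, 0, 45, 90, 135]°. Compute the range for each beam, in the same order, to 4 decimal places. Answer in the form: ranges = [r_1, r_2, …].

ranges = [1.8937, 0.6626, 1.2800, 1.3909, 0.4157, 0.3727, 0.7200]

beam 1: φ=-135°, α=150°
  dir = (cos 150°, sin 150°) = (-0.8660, 0.5000); from cell (4,3)
  next x-line at t=0.7390, next y-line at t=0.6000; Δt_x=1.1547, Δt_y=2.0000
    y: enter (4,4) at t=0.6000
    x: enter (3,4) at t=0.7390
    x: enter (2,4) at t=1.8937 ← occupied
  → r_1 = 1.8937
beam 2: φ=-90°, α=195°
  dir = (cos 195°, sin 195°) = (-0.9659, -0.2588); from cell (4,3)
  next x-line at t=0.6626, next y-line at t=2.7046; Δt_x=1.0353, Δt_y=3.8637
    x: enter (3,3) at t=0.6626 ← occupied
  → r_2 = 0.6626
beam 3: φ=-45°, α=240°
  dir = (cos 240°, sin 240°) = (-0.5000, -0.8660); from cell (4,3)
  next x-line at t=1.2800, next y-line at t=0.8083; Δt_x=2.0000, Δt_y=1.1547
    y: enter (4,2) at t=0.8083
    x: enter (3,2) at t=1.2800 ← occupied
  → r_3 = 1.2800
beam 4: φ=0°, α=285°
  dir = (cos 285°, sin 285°) = (0.2588, -0.9659); from cell (4,3)
  next x-line at t=1.3909, next y-line at t=0.7247; Δt_x=3.8637, Δt_y=1.0353
    y: enter (4,2) at t=0.7247
    x: enter (5,2) at t=1.3909 ← occupied
  → r_4 = 1.3909
beam 5: φ=45°, α=330°
  dir = (cos 330°, sin 330°) = (0.8660, -0.5000); from cell (4,3)
  next x-line at t=0.4157, next y-line at t=1.4000; Δt_x=1.1547, Δt_y=2.0000
    x: enter (5,3) at t=0.4157 ← occupied
  → r_5 = 0.4157
beam 6: φ=90°, α=15°
  dir = (cos 15°, sin 15°) = (0.9659, 0.2588); from cell (4,3)
  next x-line at t=0.3727, next y-line at t=1.1591; Δt_x=1.0353, Δt_y=3.8637
    x: enter (5,3) at t=0.3727 ← occupied
  → r_6 = 0.3727
beam 7: φ=135°, α=60°
  dir = (cos 60°, sin 60°) = (0.5000, 0.8660); from cell (4,3)
  next x-line at t=0.7200, next y-line at t=0.3464; Δt_x=2.0000, Δt_y=1.1547
    y: enter (4,4) at t=0.3464
    x: enter (5,4) at t=0.7200 ← occupied
  → r_7 = 0.7200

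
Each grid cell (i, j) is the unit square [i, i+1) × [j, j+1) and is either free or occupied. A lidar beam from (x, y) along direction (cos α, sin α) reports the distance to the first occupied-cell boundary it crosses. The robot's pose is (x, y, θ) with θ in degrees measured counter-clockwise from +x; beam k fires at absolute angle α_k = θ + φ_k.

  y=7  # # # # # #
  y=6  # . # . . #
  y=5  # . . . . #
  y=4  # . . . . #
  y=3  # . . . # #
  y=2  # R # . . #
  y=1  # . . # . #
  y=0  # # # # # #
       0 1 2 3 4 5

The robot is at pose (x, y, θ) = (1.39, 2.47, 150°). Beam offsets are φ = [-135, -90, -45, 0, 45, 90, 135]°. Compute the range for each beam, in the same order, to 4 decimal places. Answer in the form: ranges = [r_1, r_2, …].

ranges = [0.6315, 5.2308, 1.5068, 0.4503, 0.4038, 0.7800, 1.5219]

beam 1: φ=-135°, α=15°
  dir = (cos 15°, sin 15°) = (0.9659, 0.2588); from cell (1,2)
  next x-line at t=0.6315, next y-line at t=2.0478; Δt_x=1.0353, Δt_y=3.8637
    x: enter (2,2) at t=0.6315 ← occupied
  → r_1 = 0.6315
beam 2: φ=-90°, α=60°
  dir = (cos 60°, sin 60°) = (0.5000, 0.8660); from cell (1,2)
  next x-line at t=1.2200, next y-line at t=0.6120; Δt_x=2.0000, Δt_y=1.1547
    y: enter (1,3) at t=0.6120
    x: enter (2,3) at t=1.2200
    y: enter (2,4) at t=1.7667
    y: enter (2,5) at t=2.9214
    x: enter (3,5) at t=3.2200
    y: enter (3,6) at t=4.0761
    x: enter (4,6) at t=5.2200
    y: enter (4,7) at t=5.2308 ← occupied
  → r_2 = 5.2308
beam 3: φ=-45°, α=105°
  dir = (cos 105°, sin 105°) = (-0.2588, 0.9659); from cell (1,2)
  next x-line at t=1.5068, next y-line at t=0.5487; Δt_x=3.8637, Δt_y=1.0353
    y: enter (1,3) at t=0.5487
    x: enter (0,3) at t=1.5068 ← occupied
  → r_3 = 1.5068
beam 4: φ=0°, α=150°
  dir = (cos 150°, sin 150°) = (-0.8660, 0.5000); from cell (1,2)
  next x-line at t=0.4503, next y-line at t=1.0600; Δt_x=1.1547, Δt_y=2.0000
    x: enter (0,2) at t=0.4503 ← occupied
  → r_4 = 0.4503
beam 5: φ=45°, α=195°
  dir = (cos 195°, sin 195°) = (-0.9659, -0.2588); from cell (1,2)
  next x-line at t=0.4038, next y-line at t=1.8159; Δt_x=1.0353, Δt_y=3.8637
    x: enter (0,2) at t=0.4038 ← occupied
  → r_5 = 0.4038
beam 6: φ=90°, α=240°
  dir = (cos 240°, sin 240°) = (-0.5000, -0.8660); from cell (1,2)
  next x-line at t=0.7800, next y-line at t=0.5427; Δt_x=2.0000, Δt_y=1.1547
    y: enter (1,1) at t=0.5427
    x: enter (0,1) at t=0.7800 ← occupied
  → r_6 = 0.7800
beam 7: φ=135°, α=285°
  dir = (cos 285°, sin 285°) = (0.2588, -0.9659); from cell (1,2)
  next x-line at t=2.3569, next y-line at t=0.4866; Δt_x=3.8637, Δt_y=1.0353
    y: enter (1,1) at t=0.4866
    y: enter (1,0) at t=1.5219 ← occupied
  → r_7 = 1.5219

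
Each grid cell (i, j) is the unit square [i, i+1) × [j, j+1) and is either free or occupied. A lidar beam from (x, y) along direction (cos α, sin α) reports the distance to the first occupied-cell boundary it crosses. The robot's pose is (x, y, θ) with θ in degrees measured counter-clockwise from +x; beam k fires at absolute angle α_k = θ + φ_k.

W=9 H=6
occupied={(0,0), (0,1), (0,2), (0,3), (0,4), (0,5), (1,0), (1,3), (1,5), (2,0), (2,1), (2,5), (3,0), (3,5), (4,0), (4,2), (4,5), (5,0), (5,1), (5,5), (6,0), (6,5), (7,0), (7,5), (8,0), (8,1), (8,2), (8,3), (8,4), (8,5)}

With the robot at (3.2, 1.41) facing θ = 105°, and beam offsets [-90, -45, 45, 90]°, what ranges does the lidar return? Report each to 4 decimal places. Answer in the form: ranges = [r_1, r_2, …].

beam 1: φ=-90°, α=15°
  dir = (cos 15°, sin 15°) = (0.9659, 0.2588); from cell (3,1)
  next x-line at t=0.8282, next y-line at t=2.2796; Δt_x=1.0353, Δt_y=3.8637
    x: enter (4,1) at t=0.8282
    x: enter (5,1) at t=1.8635 ← occupied
  → r_1 = 1.8635
beam 2: φ=-45°, α=60°
  dir = (cos 60°, sin 60°) = (0.5000, 0.8660); from cell (3,1)
  next x-line at t=1.6000, next y-line at t=0.6813; Δt_x=2.0000, Δt_y=1.1547
    y: enter (3,2) at t=0.6813
    x: enter (4,2) at t=1.6000 ← occupied
  → r_2 = 1.6000
beam 3: φ=45°, α=150°
  dir = (cos 150°, sin 150°) = (-0.8660, 0.5000); from cell (3,1)
  next x-line at t=0.2309, next y-line at t=1.1800; Δt_x=1.1547, Δt_y=2.0000
    x: enter (2,1) at t=0.2309 ← occupied
  → r_3 = 0.2309
beam 4: φ=90°, α=195°
  dir = (cos 195°, sin 195°) = (-0.9659, -0.2588); from cell (3,1)
  next x-line at t=0.2071, next y-line at t=1.5841; Δt_x=1.0353, Δt_y=3.8637
    x: enter (2,1) at t=0.2071 ← occupied
  → r_4 = 0.2071

ranges = [1.8635, 1.6000, 0.2309, 0.2071]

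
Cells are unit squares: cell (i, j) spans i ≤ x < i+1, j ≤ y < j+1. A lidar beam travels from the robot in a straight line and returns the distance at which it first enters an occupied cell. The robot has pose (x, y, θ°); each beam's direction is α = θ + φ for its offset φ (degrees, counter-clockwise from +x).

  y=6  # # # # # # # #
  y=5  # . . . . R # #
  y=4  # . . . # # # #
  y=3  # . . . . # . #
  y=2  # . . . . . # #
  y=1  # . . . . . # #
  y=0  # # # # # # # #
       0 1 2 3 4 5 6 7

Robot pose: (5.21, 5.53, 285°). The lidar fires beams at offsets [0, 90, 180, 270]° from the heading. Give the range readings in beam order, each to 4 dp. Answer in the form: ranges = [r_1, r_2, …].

ranges = [0.5487, 0.8179, 0.4866, 4.3585]

beam 1: φ=0°, α=285°
  dir = (cos 285°, sin 285°) = (0.2588, -0.9659); from cell (5,5)
  next x-line at t=3.0523, next y-line at t=0.5487; Δt_x=3.8637, Δt_y=1.0353
    y: enter (5,4) at t=0.5487 ← occupied
  → r_1 = 0.5487
beam 2: φ=90°, α=15°
  dir = (cos 15°, sin 15°) = (0.9659, 0.2588); from cell (5,5)
  next x-line at t=0.8179, next y-line at t=1.8159; Δt_x=1.0353, Δt_y=3.8637
    x: enter (6,5) at t=0.8179 ← occupied
  → r_2 = 0.8179
beam 3: φ=180°, α=105°
  dir = (cos 105°, sin 105°) = (-0.2588, 0.9659); from cell (5,5)
  next x-line at t=0.8114, next y-line at t=0.4866; Δt_x=3.8637, Δt_y=1.0353
    y: enter (5,6) at t=0.4866 ← occupied
  → r_3 = 0.4866
beam 4: φ=270°, α=195°
  dir = (cos 195°, sin 195°) = (-0.9659, -0.2588); from cell (5,5)
  next x-line at t=0.2174, next y-line at t=2.0478; Δt_x=1.0353, Δt_y=3.8637
    x: enter (4,5) at t=0.2174
    x: enter (3,5) at t=1.2527
    y: enter (3,4) at t=2.0478
    x: enter (2,4) at t=2.2880
    x: enter (1,4) at t=3.3232
    x: enter (0,4) at t=4.3585 ← occupied
  → r_4 = 4.3585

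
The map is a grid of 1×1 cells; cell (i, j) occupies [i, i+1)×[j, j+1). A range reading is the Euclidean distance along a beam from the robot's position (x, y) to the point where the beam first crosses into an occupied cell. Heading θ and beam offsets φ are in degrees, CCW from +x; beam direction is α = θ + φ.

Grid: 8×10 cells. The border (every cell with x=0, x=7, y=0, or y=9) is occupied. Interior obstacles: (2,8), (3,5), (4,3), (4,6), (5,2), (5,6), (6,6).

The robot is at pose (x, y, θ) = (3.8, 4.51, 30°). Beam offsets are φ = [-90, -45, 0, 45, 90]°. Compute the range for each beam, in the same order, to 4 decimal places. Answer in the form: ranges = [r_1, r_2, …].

beam 1: φ=-90°, α=300°
  d=(0.5000,-0.8660)  start (3,4)  tX=0.4000 tY=0.5889  stride 1/|dx|=2.0000 1/|dy|=1.1547
    cross x-line → (4,4), t=0.4000
    cross y-line → (4,3), t=0.5889 (wall)
  → r_1 = 0.5889
beam 2: φ=-45°, α=345°
  d=(0.9659,-0.2588)  start (3,4)  tX=0.2071 tY=1.9705  stride 1/|dx|=1.0353 1/|dy|=3.8637
    cross x-line → (4,4), t=0.2071
    cross x-line → (5,4), t=1.2423
    cross y-line → (5,3), t=1.9705
    cross x-line → (6,3), t=2.2776
    cross x-line → (7,3), t=3.3129 (wall)
  → r_2 = 3.3129
beam 3: φ=0°, α=30°
  d=(0.8660,0.5000)  start (3,4)  tX=0.2309 tY=0.9800  stride 1/|dx|=1.1547 1/|dy|=2.0000
    cross x-line → (4,4), t=0.2309
    cross y-line → (4,5), t=0.9800
    cross x-line → (5,5), t=1.3856
    cross x-line → (6,5), t=2.5403
    cross y-line → (6,6), t=2.9800 (wall)
  → r_3 = 2.9800
beam 4: φ=45°, α=75°
  d=(0.2588,0.9659)  start (3,4)  tX=0.7727 tY=0.5073  stride 1/|dx|=3.8637 1/|dy|=1.0353
    cross y-line → (3,5), t=0.5073 (wall)
  → r_4 = 0.5073
beam 5: φ=90°, α=120°
  d=(-0.5000,0.8660)  start (3,4)  tX=1.6000 tY=0.5658  stride 1/|dx|=2.0000 1/|dy|=1.1547
    cross y-line → (3,5), t=0.5658 (wall)
  → r_5 = 0.5658

ranges = [0.5889, 3.3129, 2.9800, 0.5073, 0.5658]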